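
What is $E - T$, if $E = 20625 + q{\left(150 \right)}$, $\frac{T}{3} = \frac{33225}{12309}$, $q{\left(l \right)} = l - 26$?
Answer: $\frac{85099922}{4103} \approx 20741.0$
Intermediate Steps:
$q{\left(l \right)} = -26 + l$
$T = \frac{33225}{4103}$ ($T = 3 \cdot \frac{33225}{12309} = 3 \cdot 33225 \cdot \frac{1}{12309} = 3 \cdot \frac{11075}{4103} = \frac{33225}{4103} \approx 8.0977$)
$E = 20749$ ($E = 20625 + \left(-26 + 150\right) = 20625 + 124 = 20749$)
$E - T = 20749 - \frac{33225}{4103} = \frac{85099922}{4103}$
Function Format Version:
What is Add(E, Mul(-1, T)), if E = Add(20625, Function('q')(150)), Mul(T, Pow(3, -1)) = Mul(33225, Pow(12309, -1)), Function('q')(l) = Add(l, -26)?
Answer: Rational(85099922, 4103) ≈ 20741.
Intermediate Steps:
Function('q')(l) = Add(-26, l)
T = Rational(33225, 4103) (T = Mul(3, Mul(33225, Pow(12309, -1))) = Mul(3, Mul(33225, Rational(1, 12309))) = Mul(3, Rational(11075, 4103)) = Rational(33225, 4103) ≈ 8.0977)
E = 20749 (E = Add(20625, Add(-26, 150)) = Add(20625, 124) = 20749)
Add(E, Mul(-1, T)) = Add(20749, Mul(-1, Rational(33225, 4103))) = Add(20749, Rational(-33225, 4103)) = Rational(85099922, 4103)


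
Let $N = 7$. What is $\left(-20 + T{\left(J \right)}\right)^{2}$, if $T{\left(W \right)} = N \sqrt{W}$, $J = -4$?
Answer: $204 - 560 i \approx 204.0 - 560.0 i$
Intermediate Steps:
$T{\left(W \right)} = 7 \sqrt{W}$
$\left(-20 + T{\left(J \right)}\right)^{2} = \left(-20 + 7 \sqrt{-4}\right)^{2} = \left(-20 + 7 \cdot 2 i\right)^{2} = \left(-20 + 14 i\right)^{2}$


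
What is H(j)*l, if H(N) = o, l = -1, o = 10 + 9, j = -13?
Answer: -19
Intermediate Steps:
o = 19
H(N) = 19
H(j)*l = 19*(-1) = -19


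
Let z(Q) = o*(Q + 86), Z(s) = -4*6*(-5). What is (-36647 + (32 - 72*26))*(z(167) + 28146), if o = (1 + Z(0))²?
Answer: -143645761353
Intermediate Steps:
Z(s) = 120 (Z(s) = -24*(-5) = 120)
o = 14641 (o = (1 + 120)² = 121² = 14641)
z(Q) = 1259126 + 14641*Q (z(Q) = 14641*(Q + 86) = 14641*(86 + Q) = 1259126 + 14641*Q)
(-36647 + (32 - 72*26))*(z(167) + 28146) = (-36647 + (32 - 72*26))*((1259126 + 14641*167) + 28146) = (-36647 + (32 - 1872))*((1259126 + 2445047) + 28146) = (-36647 - 1840)*(3704173 + 28146) = -38487*3732319 = -143645761353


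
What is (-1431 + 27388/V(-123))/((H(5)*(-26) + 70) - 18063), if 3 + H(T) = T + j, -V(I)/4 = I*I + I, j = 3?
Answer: 523913/6633018 ≈ 0.078986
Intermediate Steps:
V(I) = -4*I - 4*I**2 (V(I) = -4*(I*I + I) = -4*(I**2 + I) = -4*(I + I**2) = -4*I - 4*I**2)
H(T) = T (H(T) = -3 + (T + 3) = -3 + (3 + T) = T)
(-1431 + 27388/V(-123))/((H(5)*(-26) + 70) - 18063) = (-1431 + 27388/((-4*(-123)*(1 - 123))))/((5*(-26) + 70) - 18063) = (-1431 + 27388/((-4*(-123)*(-122))))/((-130 + 70) - 18063) = (-1431 + 27388/(-60024))/(-60 - 18063) = (-1431 + 27388*(-1/60024))/(-18123) = (-1431 - 167/366)*(-1/18123) = -523913/366*(-1/18123) = 523913/6633018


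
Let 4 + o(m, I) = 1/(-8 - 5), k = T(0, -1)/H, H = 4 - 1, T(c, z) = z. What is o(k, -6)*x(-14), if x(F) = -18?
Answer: 954/13 ≈ 73.385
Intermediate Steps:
H = 3 (H = 4 - 1*1 = 4 - 1 = 3)
k = -⅓ (k = -1/3 = -1*⅓ = -⅓ ≈ -0.33333)
o(m, I) = -53/13 (o(m, I) = -4 + 1/(-8 - 5) = -4 + 1/(-13) = -4 - 1/13 = -53/13)
o(k, -6)*x(-14) = -53/13*(-18) = 954/13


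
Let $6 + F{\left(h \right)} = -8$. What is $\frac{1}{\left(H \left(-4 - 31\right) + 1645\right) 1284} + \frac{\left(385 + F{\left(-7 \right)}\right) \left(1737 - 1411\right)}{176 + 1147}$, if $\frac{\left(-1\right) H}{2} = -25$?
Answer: $\frac{5282131}{57780} \approx 91.418$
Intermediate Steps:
$H = 50$ ($H = \left(-2\right) \left(-25\right) = 50$)
$F{\left(h \right)} = -14$ ($F{\left(h \right)} = -6 - 8 = -14$)
$\frac{1}{\left(H \left(-4 - 31\right) + 1645\right) 1284} + \frac{\left(385 + F{\left(-7 \right)}\right) \left(1737 - 1411\right)}{176 + 1147} = \frac{1}{\left(50 \left(-4 - 31\right) + 1645\right) 1284} + \frac{\left(385 - 14\right) \left(1737 - 1411\right)}{176 + 1147} = \frac{1}{50 \left(-35\right) + 1645} \cdot \frac{1}{1284} + \frac{371 \cdot 326}{1323} = \frac{1}{-1750 + 1645} \cdot \frac{1}{1284} + 120946 \cdot \frac{1}{1323} = \frac{1}{-105} \cdot \frac{1}{1284} + \frac{17278}{189} = \left(- \frac{1}{105}\right) \frac{1}{1284} + \frac{17278}{189} = - \frac{1}{134820} + \frac{17278}{189} = \frac{5282131}{57780}$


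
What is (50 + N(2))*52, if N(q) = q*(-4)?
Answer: 2184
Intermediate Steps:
N(q) = -4*q
(50 + N(2))*52 = (50 - 4*2)*52 = (50 - 8)*52 = 42*52 = 2184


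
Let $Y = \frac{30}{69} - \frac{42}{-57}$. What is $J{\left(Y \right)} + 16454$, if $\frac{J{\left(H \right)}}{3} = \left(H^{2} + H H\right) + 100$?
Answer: $\frac{3201067490}{190969} \approx 16762.0$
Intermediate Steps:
$Y = \frac{512}{437}$ ($Y = 30 \cdot \frac{1}{69} - - \frac{14}{19} = \frac{10}{23} + \frac{14}{19} = \frac{512}{437} \approx 1.1716$)
$J{\left(H \right)} = 300 + 6 H^{2}$ ($J{\left(H \right)} = 3 \left(\left(H^{2} + H H\right) + 100\right) = 3 \left(\left(H^{2} + H^{2}\right) + 100\right) = 3 \left(2 H^{2} + 100\right) = 3 \left(100 + 2 H^{2}\right) = 300 + 6 H^{2}$)
$J{\left(Y \right)} + 16454 = \left(300 + 6 \left(\frac{512}{437}\right)^{2}\right) + 16454 = \left(300 + 6 \cdot \frac{262144}{190969}\right) + 16454 = \left(300 + \frac{1572864}{190969}\right) + 16454 = \frac{58863564}{190969} + 16454 = \frac{3201067490}{190969}$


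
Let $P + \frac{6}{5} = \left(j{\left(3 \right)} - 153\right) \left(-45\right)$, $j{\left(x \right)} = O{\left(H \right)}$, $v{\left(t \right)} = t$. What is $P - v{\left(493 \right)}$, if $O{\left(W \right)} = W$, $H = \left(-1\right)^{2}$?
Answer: $\frac{31729}{5} \approx 6345.8$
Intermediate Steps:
$H = 1$
$j{\left(x \right)} = 1$
$P = \frac{34194}{5}$ ($P = - \frac{6}{5} + \left(1 - 153\right) \left(-45\right) = - \frac{6}{5} - -6840 = - \frac{6}{5} + 6840 = \frac{34194}{5} \approx 6838.8$)
$P - v{\left(493 \right)} = \frac{34194}{5} - 493 = \frac{31729}{5}$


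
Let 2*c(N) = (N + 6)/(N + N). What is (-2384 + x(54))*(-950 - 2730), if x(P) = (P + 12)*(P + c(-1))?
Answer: -4038800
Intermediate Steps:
c(N) = (6 + N)/(4*N) (c(N) = ((N + 6)/(N + N))/2 = ((6 + N)/((2*N)))/2 = ((6 + N)*(1/(2*N)))/2 = ((6 + N)/(2*N))/2 = (6 + N)/(4*N))
x(P) = (12 + P)*(-5/4 + P) (x(P) = (P + 12)*(P + (1/4)*(6 - 1)/(-1)) = (12 + P)*(P + (1/4)*(-1)*5) = (12 + P)*(P - 5/4) = (12 + P)*(-5/4 + P))
(-2384 + x(54))*(-950 - 2730) = (-2384 + (-15 + 54**2 + (43/4)*54))*(-950 - 2730) = (-2384 + (-15 + 2916 + 1161/2))*(-3680) = (-2384 + 6963/2)*(-3680) = (2195/2)*(-3680) = -4038800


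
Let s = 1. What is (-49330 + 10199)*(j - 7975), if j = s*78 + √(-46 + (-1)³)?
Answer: 309017507 - 39131*I*√47 ≈ 3.0902e+8 - 2.6827e+5*I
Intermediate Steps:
j = 78 + I*√47 (j = 1*78 + √(-46 + (-1)³) = 78 + √(-46 - 1) = 78 + √(-47) = 78 + I*√47 ≈ 78.0 + 6.8557*I)
(-49330 + 10199)*(j - 7975) = (-49330 + 10199)*((78 + I*√47) - 7975) = -39131*(-7897 + I*√47) = 309017507 - 39131*I*√47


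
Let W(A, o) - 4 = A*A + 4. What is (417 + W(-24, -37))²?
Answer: 1002001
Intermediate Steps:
W(A, o) = 8 + A² (W(A, o) = 4 + (A*A + 4) = 4 + (A² + 4) = 4 + (4 + A²) = 8 + A²)
(417 + W(-24, -37))² = (417 + (8 + (-24)²))² = (417 + (8 + 576))² = (417 + 584)² = 1001² = 1002001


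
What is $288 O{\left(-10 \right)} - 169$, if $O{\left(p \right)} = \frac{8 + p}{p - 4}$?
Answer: $- \frac{895}{7} \approx -127.86$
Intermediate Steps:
$O{\left(p \right)} = \frac{8 + p}{-4 + p}$
$288 O{\left(-10 \right)} - 169 = 288 \frac{8 - 10}{-4 - 10} - 169 = 288 \frac{1}{-14} \left(-2\right) - 169 = 288 \left(\left(- \frac{1}{14}\right) \left(-2\right)\right) - 169 = 288 \cdot \frac{1}{7} - 169 = \frac{288}{7} - 169 = - \frac{895}{7}$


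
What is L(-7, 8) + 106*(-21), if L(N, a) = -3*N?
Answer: -2205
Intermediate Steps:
L(-7, 8) + 106*(-21) = -3*(-7) + 106*(-21) = 21 - 2226 = -2205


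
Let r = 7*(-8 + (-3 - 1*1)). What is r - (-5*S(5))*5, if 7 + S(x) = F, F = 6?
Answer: -109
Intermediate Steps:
r = -84 (r = 7*(-8 + (-3 - 1)) = 7*(-8 - 4) = 7*(-12) = -84)
S(x) = -1 (S(x) = -7 + 6 = -1)
r - (-5*S(5))*5 = -84 - (-5*(-1))*5 = -84 - 5*5 = -84 - 1*25 = -84 - 25 = -109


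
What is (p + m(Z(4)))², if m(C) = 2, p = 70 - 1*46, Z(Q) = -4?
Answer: 676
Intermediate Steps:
p = 24 (p = 70 - 46 = 24)
(p + m(Z(4)))² = (24 + 2)² = 26² = 676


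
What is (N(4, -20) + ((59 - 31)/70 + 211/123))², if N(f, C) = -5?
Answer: 3147076/378225 ≈ 8.3206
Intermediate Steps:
(N(4, -20) + ((59 - 31)/70 + 211/123))² = (-5 + ((59 - 31)/70 + 211/123))² = (-5 + (28*(1/70) + 211*(1/123)))² = (-5 + (⅖ + 211/123))² = (-5 + 1301/615)² = (-1774/615)² = 3147076/378225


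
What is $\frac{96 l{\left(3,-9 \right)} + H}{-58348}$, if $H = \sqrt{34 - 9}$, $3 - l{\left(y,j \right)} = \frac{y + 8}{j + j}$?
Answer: $- \frac{1055}{175044} \approx -0.0060271$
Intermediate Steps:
$l{\left(y,j \right)} = 3 - \frac{8 + y}{2 j}$ ($l{\left(y,j \right)} = 3 - \frac{y + 8}{j + j} = 3 - \frac{8 + y}{2 j}$)
$H = 5$ ($H = \sqrt{25} = 5$)
$\frac{96 l{\left(3,-9 \right)} + H}{-58348} = \frac{96 \frac{-8 - 3 + 6 \left(-9\right)}{2 \left(-9\right)} + 5}{-58348} = \left(96 \cdot \frac{1}{2} \left(- \frac{1}{9}\right) \left(-8 - 3 - 54\right) + 5\right) \left(- \frac{1}{58348}\right) = \left(96 \cdot \frac{1}{2} \left(- \frac{1}{9}\right) \left(-65\right) + 5\right) \left(- \frac{1}{58348}\right) = \left(96 \cdot \frac{65}{18} + 5\right) \left(- \frac{1}{58348}\right) = \left(\frac{1040}{3} + 5\right) \left(- \frac{1}{58348}\right) = \frac{1055}{3} \left(- \frac{1}{58348}\right) = - \frac{1055}{175044}$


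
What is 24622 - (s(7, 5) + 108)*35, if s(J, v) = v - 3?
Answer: 20772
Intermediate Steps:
s(J, v) = -3 + v
24622 - (s(7, 5) + 108)*35 = 24622 - ((-3 + 5) + 108)*35 = 24622 - (2 + 108)*35 = 24622 - 110*35 = 24622 - 1*3850 = 24622 - 3850 = 20772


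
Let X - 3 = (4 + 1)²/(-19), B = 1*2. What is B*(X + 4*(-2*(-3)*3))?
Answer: 2800/19 ≈ 147.37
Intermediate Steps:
B = 2
X = 32/19 (X = 3 + (4 + 1)²/(-19) = 3 + 5²*(-1/19) = 3 + 25*(-1/19) = 3 - 25/19 = 32/19 ≈ 1.6842)
B*(X + 4*(-2*(-3)*3)) = 2*(32/19 + 4*(-2*(-3)*3)) = 2*(32/19 + 4*(6*3)) = 2*(32/19 + 4*18) = 2*(32/19 + 72) = 2*(1400/19) = 2800/19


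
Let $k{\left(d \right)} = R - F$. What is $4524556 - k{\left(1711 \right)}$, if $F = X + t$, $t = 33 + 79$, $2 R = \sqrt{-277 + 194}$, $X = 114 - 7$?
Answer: $4524775 - \frac{i \sqrt{83}}{2} \approx 4.5248 \cdot 10^{6} - 4.5552 i$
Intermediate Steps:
$X = 107$
$R = \frac{i \sqrt{83}}{2}$ ($R = \frac{\sqrt{-277 + 194}}{2} = \frac{\sqrt{-83}}{2} = \frac{i \sqrt{83}}{2} \approx 4.5552 i$)
$t = 112$
$F = 219$ ($F = 107 + 112 = 219$)
$k{\left(d \right)} = -219 + \frac{i \sqrt{83}}{2}$ ($k{\left(d \right)} = \frac{i \sqrt{83}}{2} - 219 = -219 + \frac{i \sqrt{83}}{2}$)
$4524556 - k{\left(1711 \right)} = 4524556 - \left(-219 + \frac{i \sqrt{83}}{2}\right) = 4524556 + \left(219 - \frac{i \sqrt{83}}{2}\right) = 4524775 - \frac{i \sqrt{83}}{2}$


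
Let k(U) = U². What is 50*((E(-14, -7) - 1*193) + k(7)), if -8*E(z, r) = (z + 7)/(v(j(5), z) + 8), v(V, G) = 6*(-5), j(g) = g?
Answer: -633775/88 ≈ -7202.0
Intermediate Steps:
v(V, G) = -30
E(z, r) = 7/176 + z/176 (E(z, r) = -(z + 7)/(8*(-30 + 8)) = -(7 + z)/(8*(-22)) = -(7 + z)*(-1)/(8*22) = -(-7/22 - z/22)/8 = 7/176 + z/176)
50*((E(-14, -7) - 1*193) + k(7)) = 50*(((7/176 + (1/176)*(-14)) - 1*193) + 7²) = 50*(((7/176 - 7/88) - 193) + 49) = 50*((-7/176 - 193) + 49) = 50*(-33975/176 + 49) = 50*(-25351/176) = -633775/88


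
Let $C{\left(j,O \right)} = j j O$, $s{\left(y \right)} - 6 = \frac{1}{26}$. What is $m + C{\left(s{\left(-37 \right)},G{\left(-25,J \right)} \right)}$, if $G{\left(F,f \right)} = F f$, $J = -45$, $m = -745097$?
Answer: $- \frac{475955447}{676} \approx -7.0408 \cdot 10^{5}$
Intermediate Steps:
$s{\left(y \right)} = \frac{157}{26}$ ($s{\left(y \right)} = 6 + \frac{1}{26} = \frac{157}{26}$)
$C{\left(j,O \right)} = O j^{2}$ ($C{\left(j,O \right)} = j^{2} O = O j^{2}$)
$m + C{\left(s{\left(-37 \right)},G{\left(-25,J \right)} \right)} = -745097 + \left(-25\right) \left(-45\right) \left(\frac{157}{26}\right)^{2} = -745097 + 1125 \cdot \frac{24649}{676} = -745097 + \frac{27730125}{676} = - \frac{475955447}{676}$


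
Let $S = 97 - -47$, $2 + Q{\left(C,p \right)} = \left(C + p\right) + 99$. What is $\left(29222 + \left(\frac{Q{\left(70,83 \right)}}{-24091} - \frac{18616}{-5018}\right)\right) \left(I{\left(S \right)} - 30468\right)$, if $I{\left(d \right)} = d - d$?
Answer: $- \frac{4140196916817456}{4649563} \approx -8.9045 \cdot 10^{8}$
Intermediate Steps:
$Q{\left(C,p \right)} = 97 + C + p$ ($Q{\left(C,p \right)} = -2 + \left(\left(C + p\right) + 99\right) = -2 + \left(99 + C + p\right) = 97 + C + p$)
$S = 144$ ($S = 97 + 47 = 144$)
$I{\left(d \right)} = 0$
$\left(29222 + \left(\frac{Q{\left(70,83 \right)}}{-24091} - \frac{18616}{-5018}\right)\right) \left(I{\left(S \right)} - 30468\right) = \left(29222 + \left(\frac{97 + 70 + 83}{-24091} - \frac{18616}{-5018}\right)\right) \left(0 - 30468\right) = \left(29222 + \left(250 \left(- \frac{1}{24091}\right) - - \frac{716}{193}\right)\right) \left(0 - 30468\right) = \left(29222 + \left(- \frac{250}{24091} + \frac{716}{193}\right)\right) \left(0 - 30468\right) = \left(29222 + \frac{17200906}{4649563}\right) \left(-30468\right) = \frac{135886730892}{4649563} \left(-30468\right) = - \frac{4140196916817456}{4649563}$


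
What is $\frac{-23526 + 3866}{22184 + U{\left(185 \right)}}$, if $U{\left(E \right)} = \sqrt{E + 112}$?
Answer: $- \frac{436137440}{492129559} + \frac{58980 \sqrt{33}}{492129559} \approx -0.88554$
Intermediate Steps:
$U{\left(E \right)} = \sqrt{112 + E}$
$\frac{-23526 + 3866}{22184 + U{\left(185 \right)}} = \frac{-23526 + 3866}{22184 + \sqrt{112 + 185}} = - \frac{19660}{22184 + \sqrt{297}} = - \frac{19660}{22184 + 3 \sqrt{33}}$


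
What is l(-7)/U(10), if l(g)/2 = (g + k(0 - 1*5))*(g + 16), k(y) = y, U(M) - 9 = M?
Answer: -216/19 ≈ -11.368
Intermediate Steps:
U(M) = 9 + M
l(g) = 2*(-5 + g)*(16 + g) (l(g) = 2*((g + (0 - 1*5))*(g + 16)) = 2*((g + (0 - 5))*(16 + g)) = 2*((g - 5)*(16 + g)) = 2*((-5 + g)*(16 + g)) = 2*(-5 + g)*(16 + g))
l(-7)/U(10) = (-160 + 2*(-7)² + 22*(-7))/(9 + 10) = (-160 + 2*49 - 154)/19 = (-160 + 98 - 154)*(1/19) = -216*1/19 = -216/19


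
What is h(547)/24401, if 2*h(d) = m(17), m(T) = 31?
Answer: 31/48802 ≈ 0.00063522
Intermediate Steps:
h(d) = 31/2 (h(d) = (½)*31 = 31/2)
h(547)/24401 = (31/2)/24401 = (31/2)*(1/24401) = 31/48802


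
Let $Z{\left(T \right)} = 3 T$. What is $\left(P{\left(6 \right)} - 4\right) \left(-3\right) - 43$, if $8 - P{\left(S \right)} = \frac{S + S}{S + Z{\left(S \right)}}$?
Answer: $- \frac{107}{2} \approx -53.5$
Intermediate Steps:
$P{\left(S \right)} = \frac{15}{2}$ ($P{\left(S \right)} = 8 - \frac{S + S}{S + 3 S} = 8 - \frac{2 S}{4 S} = 8 - 2 S \frac{1}{4 S} = 8 - \frac{1}{2} = \frac{15}{2}$)
$\left(P{\left(6 \right)} - 4\right) \left(-3\right) - 43 = \left(\frac{15}{2} - 4\right) \left(-3\right) - 43 = \frac{7}{2} \left(-3\right) - 43 = - \frac{21}{2} - 43 = - \frac{107}{2}$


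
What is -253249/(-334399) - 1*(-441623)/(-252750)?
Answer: -83669604827/84519347250 ≈ -0.98995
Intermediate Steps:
-253249/(-334399) - 1*(-441623)/(-252750) = -253249*(-1/334399) + 441623*(-1/252750) = 253249/334399 - 441623/252750 = -83669604827/84519347250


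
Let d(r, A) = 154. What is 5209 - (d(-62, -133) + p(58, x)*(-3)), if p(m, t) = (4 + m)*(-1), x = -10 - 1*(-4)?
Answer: 4869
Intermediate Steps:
x = -6 (x = -10 + 4 = -6)
p(m, t) = -4 - m
5209 - (d(-62, -133) + p(58, x)*(-3)) = 5209 - (154 + (-4 - 1*58)*(-3)) = 5209 - (154 + (-4 - 58)*(-3)) = 5209 - (154 - 62*(-3)) = 5209 - (154 + 186) = 5209 - 1*340 = 5209 - 340 = 4869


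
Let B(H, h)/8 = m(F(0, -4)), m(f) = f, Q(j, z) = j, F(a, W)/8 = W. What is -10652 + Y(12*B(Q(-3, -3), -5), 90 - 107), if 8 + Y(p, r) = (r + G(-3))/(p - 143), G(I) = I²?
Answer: -34271892/3215 ≈ -10660.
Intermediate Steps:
F(a, W) = 8*W
B(H, h) = -256 (B(H, h) = 8*(8*(-4)) = 8*(-32) = -256)
Y(p, r) = -8 + (9 + r)/(-143 + p) (Y(p, r) = -8 + (r + (-3)²)/(p - 143) = -8 + (r + 9)/(-143 + p) = -8 + (9 + r)/(-143 + p))
-10652 + Y(12*B(Q(-3, -3), -5), 90 - 107) = -10652 + (1153 + (90 - 107) - 96*(-256))/(-143 + 12*(-256)) = -10652 + (1153 - 17 - 8*(-3072))/(-143 - 3072) = -10652 + (1153 - 17 + 24576)/(-3215) = -10652 - 1/3215*25712 = -10652 - 25712/3215 = -34271892/3215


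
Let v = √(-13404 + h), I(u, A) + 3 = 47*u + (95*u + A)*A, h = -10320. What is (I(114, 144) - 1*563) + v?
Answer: 1585048 + 6*I*√659 ≈ 1.585e+6 + 154.03*I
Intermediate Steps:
I(u, A) = -3 + 47*u + A*(A + 95*u) (I(u, A) = -3 + (47*u + (95*u + A)*A) = -3 + (47*u + (A + 95*u)*A) = -3 + (47*u + A*(A + 95*u)) = -3 + 47*u + A*(A + 95*u))
v = 6*I*√659 (v = √(-13404 - 10320) = √(-23724) = 6*I*√659 ≈ 154.03*I)
(I(114, 144) - 1*563) + v = ((-3 + 144² + 47*114 + 95*144*114) - 1*563) + 6*I*√659 = ((-3 + 20736 + 5358 + 1559520) - 563) + 6*I*√659 = (1585611 - 563) + 6*I*√659 = 1585048 + 6*I*√659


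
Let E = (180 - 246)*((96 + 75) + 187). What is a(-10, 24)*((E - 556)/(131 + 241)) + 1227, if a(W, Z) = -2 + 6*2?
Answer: 53651/93 ≈ 576.89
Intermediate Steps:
E = -23628 (E = -66*(171 + 187) = -66*358 = -23628)
a(W, Z) = 10 (a(W, Z) = -2 + 12 = 10)
a(-10, 24)*((E - 556)/(131 + 241)) + 1227 = 10*((-23628 - 556)/(131 + 241)) + 1227 = 10*(-24184/372) + 1227 = 10*(-24184*1/372) + 1227 = 10*(-6046/93) + 1227 = -60460/93 + 1227 = 53651/93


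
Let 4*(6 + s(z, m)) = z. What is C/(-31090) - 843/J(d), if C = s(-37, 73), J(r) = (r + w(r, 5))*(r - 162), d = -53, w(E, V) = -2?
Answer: -20822831/294111400 ≈ -0.070799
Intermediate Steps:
s(z, m) = -6 + z/4
J(r) = (-162 + r)*(-2 + r) (J(r) = (r - 2)*(r - 162) = (-2 + r)*(-162 + r) = (-162 + r)*(-2 + r))
C = -61/4 (C = -6 + (¼)*(-37) = -6 - 37/4 = -61/4 ≈ -15.250)
C/(-31090) - 843/J(d) = -61/4/(-31090) - 843/(324 + (-53)² - 164*(-53)) = -61/4*(-1/31090) - 843/(324 + 2809 + 8692) = 61/124360 - 843/11825 = -20822831/294111400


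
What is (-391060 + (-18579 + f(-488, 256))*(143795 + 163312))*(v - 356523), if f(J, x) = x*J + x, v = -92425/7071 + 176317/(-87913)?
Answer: 1392942063829641974500891/88804689 ≈ 1.5685e+16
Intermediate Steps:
v = -9372096532/621632823 (v = -92425*1/7071 + 176317*(-1/87913) = -92425/7071 - 176317/87913 = -9372096532/621632823 ≈ -15.077)
f(J, x) = x + J*x (f(J, x) = J*x + x = x + J*x)
(-391060 + (-18579 + f(-488, 256))*(143795 + 163312))*(v - 356523) = (-391060 + (-18579 + 256*(1 - 488))*(143795 + 163312))*(-9372096532/621632823 - 356523) = (-391060 + (-18579 + 256*(-487))*307107)*(-221635771050961/621632823) = (-391060 + (-18579 - 124672)*307107)*(-221635771050961/621632823) = (-391060 - 143251*307107)*(-221635771050961/621632823) = (-391060 - 43993384857)*(-221635771050961/621632823) = -43993775917*(-221635771050961/621632823) = 1392942063829641974500891/88804689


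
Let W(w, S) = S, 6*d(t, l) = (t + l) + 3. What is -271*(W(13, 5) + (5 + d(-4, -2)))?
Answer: -5149/2 ≈ -2574.5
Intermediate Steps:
d(t, l) = ½ + l/6 + t/6 (d(t, l) = ((t + l) + 3)/6 = ((l + t) + 3)/6 = (3 + l + t)/6 = ½ + l/6 + t/6)
-271*(W(13, 5) + (5 + d(-4, -2))) = -271*(5 + (5 + (½ + (⅙)*(-2) + (⅙)*(-4)))) = -271*(5 + (5 + (½ - ⅓ - ⅔))) = -271*(5 + (5 - ½)) = -271*(5 + 9/2) = -271*19/2 = -5149/2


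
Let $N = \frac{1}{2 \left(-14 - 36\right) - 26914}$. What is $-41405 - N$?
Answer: $- \frac{1118514669}{27014} \approx -41405.0$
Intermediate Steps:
$N = - \frac{1}{27014}$ ($N = \frac{1}{2 \left(-50\right) - 26914} = \frac{1}{-100 - 26914} = \frac{1}{-27014} = - \frac{1}{27014} \approx -3.7018 \cdot 10^{-5}$)
$-41405 - N = -41405 - - \frac{1}{27014} = -41405 + \frac{1}{27014} = - \frac{1118514669}{27014}$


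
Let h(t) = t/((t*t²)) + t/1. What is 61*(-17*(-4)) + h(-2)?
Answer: 16585/4 ≈ 4146.3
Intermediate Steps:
h(t) = t + t⁻² (h(t) = t/(t³) + t*1 = t/t³ + t = t⁻² + t = t + t⁻²)
61*(-17*(-4)) + h(-2) = 61*(-17*(-4)) + (-2 + (-2)⁻²) = 61*68 + (-2 + ¼) = 4148 - 7/4 = 16585/4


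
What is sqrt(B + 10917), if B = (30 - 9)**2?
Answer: 3*sqrt(1262) ≈ 106.57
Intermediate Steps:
B = 441 (B = 21**2 = 441)
sqrt(B + 10917) = sqrt(441 + 10917) = sqrt(11358) = 3*sqrt(1262)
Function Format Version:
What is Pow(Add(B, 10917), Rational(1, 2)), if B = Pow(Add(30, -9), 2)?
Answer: Mul(3, Pow(1262, Rational(1, 2))) ≈ 106.57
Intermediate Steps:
B = 441 (B = Pow(21, 2) = 441)
Pow(Add(B, 10917), Rational(1, 2)) = Pow(Add(441, 10917), Rational(1, 2)) = Pow(11358, Rational(1, 2)) = Mul(3, Pow(1262, Rational(1, 2)))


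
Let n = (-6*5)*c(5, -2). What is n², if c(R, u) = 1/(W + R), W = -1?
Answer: 225/4 ≈ 56.250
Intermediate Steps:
c(R, u) = 1/(-1 + R)
n = -15/2 (n = (-6*5)/(-1 + 5) = -30/4 = -30*¼ = -15/2 ≈ -7.5000)
n² = (-15/2)² = 225/4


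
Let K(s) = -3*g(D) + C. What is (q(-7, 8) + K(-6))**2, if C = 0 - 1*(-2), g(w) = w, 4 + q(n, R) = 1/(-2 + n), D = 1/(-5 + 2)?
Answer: 100/81 ≈ 1.2346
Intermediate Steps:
D = -1/3 (D = 1/(-3) = -1/3 ≈ -0.33333)
q(n, R) = -4 + 1/(-2 + n)
C = 2 (C = 0 + 2 = 2)
K(s) = 3 (K(s) = -3*(-1/3) + 2 = 1 + 2 = 3)
(q(-7, 8) + K(-6))**2 = ((9 - 4*(-7))/(-2 - 7) + 3)**2 = ((9 + 28)/(-9) + 3)**2 = (-1/9*37 + 3)**2 = (-37/9 + 3)**2 = (-10/9)**2 = 100/81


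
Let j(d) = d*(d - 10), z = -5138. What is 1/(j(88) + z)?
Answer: 1/1726 ≈ 0.00057937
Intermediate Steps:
j(d) = d*(-10 + d)
1/(j(88) + z) = 1/(88*(-10 + 88) - 5138) = 1/(88*78 - 5138) = 1/(6864 - 5138) = 1/1726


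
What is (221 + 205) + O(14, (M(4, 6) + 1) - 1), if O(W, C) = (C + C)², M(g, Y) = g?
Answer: 490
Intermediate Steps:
O(W, C) = 4*C² (O(W, C) = (2*C)² = 4*C²)
(221 + 205) + O(14, (M(4, 6) + 1) - 1) = (221 + 205) + 4*((4 + 1) - 1)² = 426 + 4*(5 - 1)² = 426 + 4*4² = 426 + 4*16 = 426 + 64 = 490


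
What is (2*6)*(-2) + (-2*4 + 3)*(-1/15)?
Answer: -71/3 ≈ -23.667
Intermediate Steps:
(2*6)*(-2) + (-2*4 + 3)*(-1/15) = 12*(-2) + (-8 + 3)*(-1*1/15) = -24 - 5*(-1/15) = -24 + 1/3 = -71/3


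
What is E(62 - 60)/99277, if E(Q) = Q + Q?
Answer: 4/99277 ≈ 4.0291e-5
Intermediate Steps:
E(Q) = 2*Q
E(62 - 60)/99277 = (2*(62 - 60))/99277 = (2*2)*(1/99277) = 4*(1/99277) = 4/99277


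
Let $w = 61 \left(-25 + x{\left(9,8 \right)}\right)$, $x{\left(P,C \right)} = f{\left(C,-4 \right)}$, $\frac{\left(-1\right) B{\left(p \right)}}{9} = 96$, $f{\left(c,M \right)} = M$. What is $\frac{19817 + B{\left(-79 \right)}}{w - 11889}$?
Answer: $- \frac{18953}{13658} \approx -1.3877$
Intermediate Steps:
$B{\left(p \right)} = -864$ ($B{\left(p \right)} = \left(-9\right) 96 = -864$)
$x{\left(P,C \right)} = -4$
$w = -1769$ ($w = 61 \left(-25 - 4\right) = 61 \left(-29\right) = -1769$)
$\frac{19817 + B{\left(-79 \right)}}{w - 11889} = \frac{19817 - 864}{-1769 - 11889} = \frac{18953}{-13658} = 18953 \left(- \frac{1}{13658}\right) = - \frac{18953}{13658}$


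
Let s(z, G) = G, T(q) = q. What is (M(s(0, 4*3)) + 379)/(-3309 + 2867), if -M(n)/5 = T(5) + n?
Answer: -147/221 ≈ -0.66516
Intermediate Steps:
M(n) = -25 - 5*n (M(n) = -5*(5 + n) = -25 - 5*n)
(M(s(0, 4*3)) + 379)/(-3309 + 2867) = ((-25 - 20*3) + 379)/(-3309 + 2867) = ((-25 - 5*12) + 379)/(-442) = ((-25 - 60) + 379)*(-1/442) = (-85 + 379)*(-1/442) = 294*(-1/442) = -147/221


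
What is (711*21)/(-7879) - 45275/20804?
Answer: -667346249/163914716 ≈ -4.0713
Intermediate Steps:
(711*21)/(-7879) - 45275/20804 = 14931*(-1/7879) - 45275*1/20804 = -14931/7879 - 45275/20804 = -667346249/163914716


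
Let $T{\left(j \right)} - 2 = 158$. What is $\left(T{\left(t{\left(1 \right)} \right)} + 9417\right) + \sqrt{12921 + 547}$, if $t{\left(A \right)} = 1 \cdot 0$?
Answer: $9577 + 2 \sqrt{3367} \approx 9693.0$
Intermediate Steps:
$t{\left(A \right)} = 0$
$T{\left(j \right)} = 160$ ($T{\left(j \right)} = 2 + 158 = 160$)
$\left(T{\left(t{\left(1 \right)} \right)} + 9417\right) + \sqrt{12921 + 547} = \left(160 + 9417\right) + \sqrt{12921 + 547} = 9577 + \sqrt{13468} = 9577 + 2 \sqrt{3367}$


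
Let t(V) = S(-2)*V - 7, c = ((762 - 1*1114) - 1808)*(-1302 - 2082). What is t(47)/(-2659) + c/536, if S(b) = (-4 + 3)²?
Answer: 2429472440/178153 ≈ 13637.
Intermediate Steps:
c = 7309440 (c = ((762 - 1114) - 1808)*(-3384) = (-352 - 1808)*(-3384) = -2160*(-3384) = 7309440)
S(b) = 1 (S(b) = (-1)² = 1)
t(V) = -7 + V (t(V) = 1*V - 7 = V - 7 = -7 + V)
t(47)/(-2659) + c/536 = (-7 + 47)/(-2659) + 7309440/536 = 40*(-1/2659) + 7309440*(1/536) = -40/2659 + 913680/67 = 2429472440/178153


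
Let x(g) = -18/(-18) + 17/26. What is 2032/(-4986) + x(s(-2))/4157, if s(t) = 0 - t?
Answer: -109704113/269448426 ≈ -0.40714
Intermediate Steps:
s(t) = -t
x(g) = 43/26 (x(g) = -18*(-1/18) + 17*(1/26) = 1 + 17/26 = 43/26)
2032/(-4986) + x(s(-2))/4157 = 2032/(-4986) + (43/26)/4157 = 2032*(-1/4986) + (43/26)*(1/4157) = -1016/2493 + 43/108082 = -109704113/269448426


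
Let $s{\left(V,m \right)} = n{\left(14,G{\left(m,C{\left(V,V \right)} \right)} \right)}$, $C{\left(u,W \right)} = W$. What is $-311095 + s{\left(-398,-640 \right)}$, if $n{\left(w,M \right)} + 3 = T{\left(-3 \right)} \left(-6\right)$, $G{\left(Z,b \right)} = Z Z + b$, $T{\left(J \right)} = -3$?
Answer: $-311080$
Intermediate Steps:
$G{\left(Z,b \right)} = b + Z^{2}$ ($G{\left(Z,b \right)} = Z^{2} + b = b + Z^{2}$)
$n{\left(w,M \right)} = 15$ ($n{\left(w,M \right)} = -3 - -18 = -3 + 18 = 15$)
$s{\left(V,m \right)} = 15$
$-311095 + s{\left(-398,-640 \right)} = -311095 + 15 = -311080$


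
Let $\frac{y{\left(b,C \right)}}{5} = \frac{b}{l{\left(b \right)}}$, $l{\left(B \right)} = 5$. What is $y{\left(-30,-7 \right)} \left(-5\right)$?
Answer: $150$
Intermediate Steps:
$y{\left(b,C \right)} = b$ ($y{\left(b,C \right)} = 5 \frac{b}{5} = b$)
$y{\left(-30,-7 \right)} \left(-5\right) = \left(-30\right) \left(-5\right) = 150$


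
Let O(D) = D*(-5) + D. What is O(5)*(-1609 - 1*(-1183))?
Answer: 8520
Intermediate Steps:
O(D) = -4*D (O(D) = -5*D + D = -4*D)
O(5)*(-1609 - 1*(-1183)) = (-4*5)*(-1609 - 1*(-1183)) = -20*(-1609 + 1183) = -20*(-426) = 8520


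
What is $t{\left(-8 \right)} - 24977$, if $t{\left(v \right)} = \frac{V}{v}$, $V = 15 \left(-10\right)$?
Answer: $- \frac{99833}{4} \approx -24958.0$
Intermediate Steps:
$V = -150$
$t{\left(v \right)} = - \frac{150}{v}$
$t{\left(-8 \right)} - 24977 = - \frac{150}{-8} - 24977 = \left(-150\right) \left(- \frac{1}{8}\right) - 24977 = \frac{75}{4} - 24977 = - \frac{99833}{4}$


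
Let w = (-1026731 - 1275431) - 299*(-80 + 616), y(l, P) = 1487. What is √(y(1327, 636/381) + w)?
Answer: I*√2460939 ≈ 1568.7*I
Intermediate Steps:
w = -2462426 (w = -2302162 - 299*536 = -2302162 - 160264 = -2462426)
√(y(1327, 636/381) + w) = √(1487 - 2462426) = √(-2460939) = I*√2460939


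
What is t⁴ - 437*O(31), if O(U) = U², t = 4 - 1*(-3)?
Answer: -417556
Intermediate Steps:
t = 7 (t = 4 + 3 = 7)
t⁴ - 437*O(31) = 7⁴ - 437*31² = 2401 - 437*961 = 2401 - 419957 = -417556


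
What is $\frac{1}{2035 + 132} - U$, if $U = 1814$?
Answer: $- \frac{3930937}{2167} \approx -1814.0$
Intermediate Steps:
$\frac{1}{2035 + 132} - U = \frac{1}{2035 + 132} - 1814 = \frac{1}{2167} - 1814 = - \frac{3930937}{2167}$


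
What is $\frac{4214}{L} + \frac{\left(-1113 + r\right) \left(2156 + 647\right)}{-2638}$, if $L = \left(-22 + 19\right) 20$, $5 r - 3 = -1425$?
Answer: $\frac{5597455}{3957} \approx 1414.6$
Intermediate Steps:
$r = - \frac{1422}{5}$ ($r = \frac{3}{5} + \frac{1}{5} \left(-1425\right) = \frac{3}{5} - 285 = - \frac{1422}{5} \approx -284.4$)
$L = -60$ ($L = \left(-3\right) 20 = -60$)
$\frac{4214}{L} + \frac{\left(-1113 + r\right) \left(2156 + 647\right)}{-2638} = \frac{4214}{-60} + \frac{\left(-1113 - \frac{1422}{5}\right) \left(2156 + 647\right)}{-2638} = 4214 \left(- \frac{1}{60}\right) + \left(- \frac{6987}{5}\right) 2803 \left(- \frac{1}{2638}\right) = - \frac{2107}{30} - - \frac{19584561}{13190} = - \frac{2107}{30} + \frac{19584561}{13190} = \frac{5597455}{3957}$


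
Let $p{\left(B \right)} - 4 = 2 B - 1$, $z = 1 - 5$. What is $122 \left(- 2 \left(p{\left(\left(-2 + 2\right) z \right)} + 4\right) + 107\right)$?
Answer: $11346$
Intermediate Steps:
$z = -4$
$p{\left(B \right)} = 3 + 2 B$ ($p{\left(B \right)} = 4 + \left(2 B - 1\right) = 4 + \left(-1 + 2 B\right) = 3 + 2 B$)
$122 \left(- 2 \left(p{\left(\left(-2 + 2\right) z \right)} + 4\right) + 107\right) = 122 \left(- 2 \left(\left(3 + 2 \left(-2 + 2\right) \left(-4\right)\right) + 4\right) + 107\right) = 122 \left(- 2 \left(\left(3 + 2 \cdot 0 \left(-4\right)\right) + 4\right) + 107\right) = 122 \left(- 2 \left(\left(3 + 2 \cdot 0\right) + 4\right) + 107\right) = 122 \left(- 2 \left(\left(3 + 0\right) + 4\right) + 107\right) = 122 \left(- 2 \left(3 + 4\right) + 107\right) = 122 \left(\left(-2\right) 7 + 107\right) = 122 \left(-14 + 107\right) = 122 \cdot 93 = 11346$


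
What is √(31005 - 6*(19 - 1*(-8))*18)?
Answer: 3*√3121 ≈ 167.60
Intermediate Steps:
√(31005 - 6*(19 - 1*(-8))*18) = √(31005 - 6*(19 + 8)*18) = √(31005 - 6*27*18) = √(31005 - 162*18) = √(31005 - 2916) = √28089 = 3*√3121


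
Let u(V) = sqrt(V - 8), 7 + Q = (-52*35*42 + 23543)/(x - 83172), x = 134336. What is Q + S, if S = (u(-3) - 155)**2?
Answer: 1228241251/51164 - 310*I*sqrt(11) ≈ 24006.0 - 1028.2*I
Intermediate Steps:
Q = -411045/51164 (Q = -7 + (-52*35*42 + 23543)/(134336 - 83172) = -7 + (-1820*42 + 23543)/51164 = -7 + (-76440 + 23543)*(1/51164) = -7 - 52897*1/51164 = -7 - 52897/51164 = -411045/51164 ≈ -8.0339)
u(V) = sqrt(-8 + V)
S = (-155 + I*sqrt(11))**2 (S = (sqrt(-8 - 3) - 155)**2 = (sqrt(-11) - 155)**2 = (I*sqrt(11) - 155)**2 = (-155 + I*sqrt(11))**2 ≈ 24014.0 - 1028.2*I)
Q + S = -411045/51164 + (155 - I*sqrt(11))**2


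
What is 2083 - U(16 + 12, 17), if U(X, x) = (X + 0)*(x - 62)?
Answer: 3343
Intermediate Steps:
U(X, x) = X*(-62 + x)
2083 - U(16 + 12, 17) = 2083 - (16 + 12)*(-62 + 17) = 2083 - 28*(-45) = 2083 - 1*(-1260) = 2083 + 1260 = 3343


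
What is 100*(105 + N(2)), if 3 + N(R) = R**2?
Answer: 10600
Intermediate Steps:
N(R) = -3 + R**2
100*(105 + N(2)) = 100*(105 + (-3 + 2**2)) = 100*(105 + (-3 + 4)) = 100*(105 + 1) = 100*106 = 10600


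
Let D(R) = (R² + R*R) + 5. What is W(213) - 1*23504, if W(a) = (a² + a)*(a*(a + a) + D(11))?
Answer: 4147254766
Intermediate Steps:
D(R) = 5 + 2*R² (D(R) = (R² + R²) + 5 = 2*R² + 5 = 5 + 2*R²)
W(a) = (247 + 2*a²)*(a + a²) (W(a) = (a² + a)*(a*(a + a) + (5 + 2*11²)) = (a + a²)*(a*(2*a) + (5 + 2*121)) = (a + a²)*(2*a² + (5 + 242)) = (a + a²)*(2*a² + 247) = (a + a²)*(247 + 2*a²) = (247 + 2*a²)*(a + a²))
W(213) - 1*23504 = 213*(247 + 2*213² + 2*213³ + 247*213) - 1*23504 = 213*(247 + 2*45369 + 2*9663597 + 52611) - 23504 = 213*(247 + 90738 + 19327194 + 52611) - 23504 = 213*19470790 - 23504 = 4147278270 - 23504 = 4147254766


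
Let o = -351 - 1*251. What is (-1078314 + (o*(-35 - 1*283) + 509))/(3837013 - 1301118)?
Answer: -886369/2535895 ≈ -0.34953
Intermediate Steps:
o = -602 (o = -351 - 251 = -602)
(-1078314 + (o*(-35 - 1*283) + 509))/(3837013 - 1301118) = (-1078314 + (-602*(-35 - 1*283) + 509))/(3837013 - 1301118) = (-1078314 + (-602*(-35 - 283) + 509))/2535895 = (-1078314 + (-602*(-318) + 509))*(1/2535895) = (-1078314 + (191436 + 509))*(1/2535895) = (-1078314 + 191945)*(1/2535895) = -886369*1/2535895 = -886369/2535895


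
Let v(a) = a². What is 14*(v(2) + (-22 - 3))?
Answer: -294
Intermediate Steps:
14*(v(2) + (-22 - 3)) = 14*(2² + (-22 - 3)) = 14*(4 - 25) = 14*(-21) = -294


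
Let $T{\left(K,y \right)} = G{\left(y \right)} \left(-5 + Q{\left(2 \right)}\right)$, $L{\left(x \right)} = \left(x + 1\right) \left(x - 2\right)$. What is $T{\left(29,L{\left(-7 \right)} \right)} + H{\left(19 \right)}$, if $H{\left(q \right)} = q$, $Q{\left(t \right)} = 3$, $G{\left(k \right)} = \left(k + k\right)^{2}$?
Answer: $-23309$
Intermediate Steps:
$G{\left(k \right)} = 4 k^{2}$ ($G{\left(k \right)} = \left(2 k\right)^{2} = 4 k^{2}$)
$L{\left(x \right)} = \left(1 + x\right) \left(-2 + x\right)$
$T{\left(K,y \right)} = - 8 y^{2}$ ($T{\left(K,y \right)} = 4 y^{2} \left(-5 + 3\right) = 4 y^{2} \left(-2\right) = - 8 y^{2}$)
$T{\left(29,L{\left(-7 \right)} \right)} + H{\left(19 \right)} = - 8 \left(-2 + \left(-7\right)^{2} - -7\right)^{2} + 19 = - 8 \left(-2 + 49 + 7\right)^{2} + 19 = - 8 \cdot 54^{2} + 19 = \left(-8\right) 2916 + 19 = -23328 + 19 = -23309$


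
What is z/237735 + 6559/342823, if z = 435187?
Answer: 150751416766/81501025905 ≈ 1.8497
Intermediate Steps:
z/237735 + 6559/342823 = 435187/237735 + 6559/342823 = 150751416766/81501025905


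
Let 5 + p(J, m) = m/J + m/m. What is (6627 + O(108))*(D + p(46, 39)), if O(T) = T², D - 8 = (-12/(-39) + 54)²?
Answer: 32312800401/598 ≈ 5.4035e+7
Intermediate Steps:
D = 499788/169 (D = 8 + (-12/(-39) + 54)² = 8 + (-12*(-1/39) + 54)² = 8 + (4/13 + 54)² = 8 + (706/13)² = 8 + 498436/169 = 499788/169 ≈ 2957.3)
p(J, m) = -4 + m/J (p(J, m) = -5 + (m/J + m/m) = -5 + (m/J + 1) = -5 + (1 + m/J) = -4 + m/J)
(6627 + O(108))*(D + p(46, 39)) = (6627 + 108²)*(499788/169 + (-4 + 39/46)) = (6627 + 11664)*(499788/169 + (-4 + 39*(1/46))) = 18291*(499788/169 + (-4 + 39/46)) = 18291*(499788/169 - 145/46) = 18291*(22965743/7774) = 32312800401/598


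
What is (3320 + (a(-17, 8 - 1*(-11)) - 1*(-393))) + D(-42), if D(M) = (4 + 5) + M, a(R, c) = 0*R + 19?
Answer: 3699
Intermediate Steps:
a(R, c) = 19 (a(R, c) = 0 + 19 = 19)
D(M) = 9 + M
(3320 + (a(-17, 8 - 1*(-11)) - 1*(-393))) + D(-42) = (3320 + (19 - 1*(-393))) + (9 - 42) = (3320 + (19 + 393)) - 33 = (3320 + 412) - 33 = 3732 - 33 = 3699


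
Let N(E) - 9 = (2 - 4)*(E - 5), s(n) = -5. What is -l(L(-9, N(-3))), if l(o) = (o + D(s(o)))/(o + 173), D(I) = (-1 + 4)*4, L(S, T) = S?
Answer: -3/164 ≈ -0.018293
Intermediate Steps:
N(E) = 19 - 2*E (N(E) = 9 + (2 - 4)*(E - 5) = 9 - 2*(-5 + E) = 9 + (10 - 2*E) = 19 - 2*E)
D(I) = 12 (D(I) = 3*4 = 12)
l(o) = (12 + o)/(173 + o) (l(o) = (o + 12)/(o + 173) = (12 + o)/(173 + o))
-l(L(-9, N(-3))) = -(12 - 9)/(173 - 9) = -3/164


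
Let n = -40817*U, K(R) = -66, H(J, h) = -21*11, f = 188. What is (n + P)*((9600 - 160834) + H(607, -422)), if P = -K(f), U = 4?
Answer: 24719390930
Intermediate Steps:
H(J, h) = -231
P = 66 (P = -1*(-66) = 66)
n = -163268 (n = -40817*4 = -163268)
(n + P)*((9600 - 160834) + H(607, -422)) = (-163268 + 66)*((9600 - 160834) - 231) = -163202*(-151234 - 231) = -163202*(-151465) = 24719390930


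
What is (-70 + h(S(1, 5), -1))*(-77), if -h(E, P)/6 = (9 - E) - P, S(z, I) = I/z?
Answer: 7700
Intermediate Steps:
h(E, P) = -54 + 6*E + 6*P (h(E, P) = -6*((9 - E) - P) = -6*(9 - E - P) = -54 + 6*E + 6*P)
(-70 + h(S(1, 5), -1))*(-77) = (-70 + (-54 + 6*(5/1) + 6*(-1)))*(-77) = (-70 + (-54 + 6*(5*1) - 6))*(-77) = (-70 + (-54 + 6*5 - 6))*(-77) = (-70 + (-54 + 30 - 6))*(-77) = (-70 - 30)*(-77) = -100*(-77) = 7700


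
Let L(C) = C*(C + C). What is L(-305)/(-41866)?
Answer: -93025/20933 ≈ -4.4439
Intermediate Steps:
L(C) = 2*C**2 (L(C) = C*(2*C) = 2*C**2)
L(-305)/(-41866) = (2*(-305)**2)/(-41866) = (2*93025)*(-1/41866) = 186050*(-1/41866) = -93025/20933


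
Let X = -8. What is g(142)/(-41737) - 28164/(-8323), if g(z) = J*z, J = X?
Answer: 1184935796/347377051 ≈ 3.4111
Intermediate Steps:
J = -8
g(z) = -8*z
g(142)/(-41737) - 28164/(-8323) = -8*142/(-41737) - 28164/(-8323) = -1136*(-1/41737) - 28164*(-1/8323) = 1136/41737 + 28164/8323 = 1184935796/347377051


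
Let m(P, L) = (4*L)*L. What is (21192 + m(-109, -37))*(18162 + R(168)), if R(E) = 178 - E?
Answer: 484610896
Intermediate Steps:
m(P, L) = 4*L**2
(21192 + m(-109, -37))*(18162 + R(168)) = (21192 + 4*(-37)**2)*(18162 + (178 - 1*168)) = (21192 + 4*1369)*(18162 + (178 - 168)) = (21192 + 5476)*(18162 + 10) = 26668*18172 = 484610896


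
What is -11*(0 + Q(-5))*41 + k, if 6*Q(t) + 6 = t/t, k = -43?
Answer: 1997/6 ≈ 332.83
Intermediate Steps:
Q(t) = -⅚ (Q(t) = -1 + (t/t)/6 = -1 + (⅙)*1 = -1 + ⅙ = -⅚)
-11*(0 + Q(-5))*41 + k = -11*(0 - ⅚)*41 - 43 = -11*(-⅚)*41 - 43 = (55/6)*41 - 43 = 2255/6 - 43 = 1997/6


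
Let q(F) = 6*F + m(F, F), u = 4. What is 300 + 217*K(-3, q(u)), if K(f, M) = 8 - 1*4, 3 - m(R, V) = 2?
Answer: 1168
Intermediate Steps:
m(R, V) = 1 (m(R, V) = 3 - 1*2 = 3 - 2 = 1)
q(F) = 1 + 6*F (q(F) = 6*F + 1 = 1 + 6*F)
K(f, M) = 4 (K(f, M) = 8 - 4 = 4)
300 + 217*K(-3, q(u)) = 300 + 217*4 = 300 + 868 = 1168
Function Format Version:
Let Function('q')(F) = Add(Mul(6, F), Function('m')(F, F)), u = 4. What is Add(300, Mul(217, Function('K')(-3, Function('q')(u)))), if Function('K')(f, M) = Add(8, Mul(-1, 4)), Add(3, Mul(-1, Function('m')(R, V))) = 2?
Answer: 1168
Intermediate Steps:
Function('m')(R, V) = 1 (Function('m')(R, V) = Add(3, Mul(-1, 2)) = Add(3, -2) = 1)
Function('q')(F) = Add(1, Mul(6, F)) (Function('q')(F) = Add(Mul(6, F), 1) = Add(1, Mul(6, F)))
Function('K')(f, M) = 4 (Function('K')(f, M) = Add(8, -4) = 4)
Add(300, Mul(217, Function('K')(-3, Function('q')(u)))) = Add(300, Mul(217, 4)) = Add(300, 868) = 1168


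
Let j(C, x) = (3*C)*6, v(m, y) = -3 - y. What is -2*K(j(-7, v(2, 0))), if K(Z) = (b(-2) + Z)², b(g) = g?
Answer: -32768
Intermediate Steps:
j(C, x) = 18*C
K(Z) = (-2 + Z)²
-2*K(j(-7, v(2, 0))) = -2*(-2 + 18*(-7))² = -2*(-2 - 126)² = -2*(-128)² = -2*16384 = -32768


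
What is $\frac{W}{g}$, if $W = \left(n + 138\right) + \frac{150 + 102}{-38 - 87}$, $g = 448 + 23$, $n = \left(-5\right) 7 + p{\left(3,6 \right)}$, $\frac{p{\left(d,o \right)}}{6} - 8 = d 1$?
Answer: $\frac{20873}{58875} \approx 0.35453$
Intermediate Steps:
$p{\left(d,o \right)} = 48 + 6 d$ ($p{\left(d,o \right)} = 48 + 6 d 1 = 48 + 6 d$)
$n = 31$ ($n = \left(-5\right) 7 + \left(48 + 6 \cdot 3\right) = -35 + \left(48 + 18\right) = -35 + 66 = 31$)
$g = 471$
$W = \frac{20873}{125}$ ($W = \left(31 + 138\right) + \frac{150 + 102}{-38 - 87} = 169 + \frac{252}{-125} = 169 + 252 \left(- \frac{1}{125}\right) = 169 - \frac{252}{125} = \frac{20873}{125} \approx 166.98$)
$\frac{W}{g} = \frac{20873}{125 \cdot 471} = \frac{20873}{125} \cdot \frac{1}{471} = \frac{20873}{58875}$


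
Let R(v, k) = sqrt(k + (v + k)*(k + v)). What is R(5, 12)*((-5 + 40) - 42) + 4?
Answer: 4 - 7*sqrt(301) ≈ -117.45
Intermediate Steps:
R(v, k) = sqrt(k + (k + v)**2) (R(v, k) = sqrt(k + (k + v)*(k + v)) = sqrt(k + (k + v)**2))
R(5, 12)*((-5 + 40) - 42) + 4 = sqrt(12 + (12 + 5)**2)*((-5 + 40) - 42) + 4 = sqrt(12 + 17**2)*(35 - 42) + 4 = sqrt(12 + 289)*(-7) + 4 = sqrt(301)*(-7) + 4 = -7*sqrt(301) + 4 = 4 - 7*sqrt(301)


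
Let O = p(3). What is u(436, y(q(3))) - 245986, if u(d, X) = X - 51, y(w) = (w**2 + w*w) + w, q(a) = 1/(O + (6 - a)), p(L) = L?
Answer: -2214331/9 ≈ -2.4604e+5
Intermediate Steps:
O = 3
q(a) = 1/(9 - a) (q(a) = 1/(3 + (6 - a)) = 1/(9 - a))
y(w) = w + 2*w**2 (y(w) = (w**2 + w**2) + w = 2*w**2 + w = w + 2*w**2)
u(d, X) = -51 + X
u(436, y(q(3))) - 245986 = (-51 + (1 + 2/(9 - 1*3))/(9 - 1*3)) - 245986 = (-51 + (1 + 2/(9 - 3))/(9 - 3)) - 245986 = (-51 + (1 + 2/6)/6) - 245986 = (-51 + (1 + 2*(1/6))/6) - 245986 = (-51 + (1 + 1/3)/6) - 245986 = (-51 + (1/6)*(4/3)) - 245986 = (-51 + 2/9) - 245986 = -457/9 - 245986 = -2214331/9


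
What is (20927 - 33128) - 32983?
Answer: -45184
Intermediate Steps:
(20927 - 33128) - 32983 = -12201 - 32983 = -45184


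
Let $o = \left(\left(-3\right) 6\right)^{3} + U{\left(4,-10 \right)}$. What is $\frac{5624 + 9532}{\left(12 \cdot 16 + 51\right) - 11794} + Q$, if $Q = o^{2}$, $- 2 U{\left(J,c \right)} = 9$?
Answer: $\frac{1573926828255}{46204} \approx 3.4065 \cdot 10^{7}$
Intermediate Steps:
$U{\left(J,c \right)} = - \frac{9}{2}$ ($U{\left(J,c \right)} = \left(- \frac{1}{2}\right) 9 = - \frac{9}{2}$)
$o = - \frac{11673}{2}$ ($o = \left(\left(-3\right) 6\right)^{3} - \frac{9}{2} = \left(-18\right)^{3} - \frac{9}{2} = -5832 - \frac{9}{2} = - \frac{11673}{2} \approx -5836.5$)
$Q = \frac{136258929}{4}$ ($Q = \left(- \frac{11673}{2}\right)^{2} = \frac{136258929}{4} \approx 3.4065 \cdot 10^{7}$)
$\frac{5624 + 9532}{\left(12 \cdot 16 + 51\right) - 11794} + Q = \frac{5624 + 9532}{\left(12 \cdot 16 + 51\right) - 11794} + \frac{136258929}{4} = \frac{15156}{\left(192 + 51\right) - 11794} + \frac{136258929}{4} = \frac{15156}{243 - 11794} + \frac{136258929}{4} = \frac{15156}{-11551} + \frac{136258929}{4} = 15156 \left(- \frac{1}{11551}\right) + \frac{136258929}{4} = - \frac{15156}{11551} + \frac{136258929}{4} = \frac{1573926828255}{46204}$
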